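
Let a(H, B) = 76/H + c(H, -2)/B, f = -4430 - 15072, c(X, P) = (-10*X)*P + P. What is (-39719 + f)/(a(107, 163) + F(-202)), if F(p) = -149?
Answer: 1032873461/2357555 ≈ 438.11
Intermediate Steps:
c(X, P) = P - 10*P*X (c(X, P) = -10*P*X + P = P - 10*P*X)
f = -19502
a(H, B) = 76/H + (-2 + 20*H)/B (a(H, B) = 76/H + (-2*(1 - 10*H))/B = 76/H + (-2 + 20*H)/B)
(-39719 + f)/(a(107, 163) + F(-202)) = (-39719 - 19502)/((-2/163 + 76/107 + 20*107/163) - 149) = -59221/((-2*1/163 + 76*(1/107) + 20*107*(1/163)) - 149) = -59221/((-2/163 + 76/107 + 2140/163) - 149) = -59221/(241154/17441 - 149) = -59221/(-2357555/17441) = -59221*(-17441/2357555) = 1032873461/2357555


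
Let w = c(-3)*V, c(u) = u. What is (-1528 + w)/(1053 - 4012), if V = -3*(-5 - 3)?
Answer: 1600/2959 ≈ 0.54072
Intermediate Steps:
V = 24 (V = -3*(-8) = 24)
w = -72 (w = -3*24 = -72)
(-1528 + w)/(1053 - 4012) = (-1528 - 72)/(1053 - 4012) = -1600/(-2959) = -1600*(-1/2959) = 1600/2959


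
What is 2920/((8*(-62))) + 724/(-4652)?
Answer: -435717/72106 ≈ -6.0427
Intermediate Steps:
2920/((8*(-62))) + 724/(-4652) = 2920/(-496) + 724*(-1/4652) = 2920*(-1/496) - 181/1163 = -365/62 - 181/1163 = -435717/72106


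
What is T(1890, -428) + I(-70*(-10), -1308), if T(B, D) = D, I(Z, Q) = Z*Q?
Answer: -916028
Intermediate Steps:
I(Z, Q) = Q*Z
T(1890, -428) + I(-70*(-10), -1308) = -428 - (-91560)*(-10) = -428 - 1308*700 = -428 - 915600 = -916028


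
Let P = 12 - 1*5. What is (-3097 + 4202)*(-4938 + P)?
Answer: -5448755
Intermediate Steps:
P = 7 (P = 12 - 5 = 7)
(-3097 + 4202)*(-4938 + P) = (-3097 + 4202)*(-4938 + 7) = 1105*(-4931) = -5448755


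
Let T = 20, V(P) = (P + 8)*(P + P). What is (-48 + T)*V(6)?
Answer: -4704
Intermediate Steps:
V(P) = 2*P*(8 + P) (V(P) = (8 + P)*(2*P) = 2*P*(8 + P))
(-48 + T)*V(6) = (-48 + 20)*(2*6*(8 + 6)) = -56*6*14 = -28*168 = -4704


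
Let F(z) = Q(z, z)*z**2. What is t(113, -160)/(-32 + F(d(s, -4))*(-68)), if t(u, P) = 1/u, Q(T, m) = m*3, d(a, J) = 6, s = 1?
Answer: -1/4982848 ≈ -2.0069e-7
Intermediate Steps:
Q(T, m) = 3*m
F(z) = 3*z**3 (F(z) = (3*z)*z**2 = 3*z**3)
t(113, -160)/(-32 + F(d(s, -4))*(-68)) = 1/(113*(-32 + (3*6**3)*(-68))) = 1/(113*(-32 + (3*216)*(-68))) = 1/(113*(-32 + 648*(-68))) = 1/(113*(-32 - 44064)) = (1/113)/(-44096) = (1/113)*(-1/44096) = -1/4982848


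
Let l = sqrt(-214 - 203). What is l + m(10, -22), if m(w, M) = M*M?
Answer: 484 + I*sqrt(417) ≈ 484.0 + 20.421*I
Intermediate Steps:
m(w, M) = M**2
l = I*sqrt(417) (l = sqrt(-417) = I*sqrt(417) ≈ 20.421*I)
l + m(10, -22) = I*sqrt(417) + (-22)**2 = I*sqrt(417) + 484 = 484 + I*sqrt(417)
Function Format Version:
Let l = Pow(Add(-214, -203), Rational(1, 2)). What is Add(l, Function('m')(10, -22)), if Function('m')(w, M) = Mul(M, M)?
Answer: Add(484, Mul(I, Pow(417, Rational(1, 2)))) ≈ Add(484.00, Mul(20.421, I))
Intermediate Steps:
Function('m')(w, M) = Pow(M, 2)
l = Mul(I, Pow(417, Rational(1, 2))) (l = Pow(-417, Rational(1, 2)) = Mul(I, Pow(417, Rational(1, 2))) ≈ Mul(20.421, I))
Add(l, Function('m')(10, -22)) = Add(Mul(I, Pow(417, Rational(1, 2))), Pow(-22, 2)) = Add(Mul(I, Pow(417, Rational(1, 2))), 484) = Add(484, Mul(I, Pow(417, Rational(1, 2))))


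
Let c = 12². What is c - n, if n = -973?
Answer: 1117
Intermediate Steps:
c = 144
c - n = 144 - 1*(-973) = 144 + 973 = 1117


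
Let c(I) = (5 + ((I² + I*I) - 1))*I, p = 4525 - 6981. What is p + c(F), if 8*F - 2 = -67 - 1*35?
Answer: -25649/4 ≈ -6412.3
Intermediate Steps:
F = -25/2 (F = ¼ + (-67 - 1*35)/8 = ¼ + (-67 - 35)/8 = ¼ + (⅛)*(-102) = ¼ - 51/4 = -25/2 ≈ -12.500)
p = -2456
c(I) = I*(4 + 2*I²) (c(I) = (5 + ((I² + I²) - 1))*I = (5 + (2*I² - 1))*I = (5 + (-1 + 2*I²))*I = (4 + 2*I²)*I = I*(4 + 2*I²))
p + c(F) = -2456 + 2*(-25/2)*(2 + (-25/2)²) = -2456 + 2*(-25/2)*(2 + 625/4) = -2456 + 2*(-25/2)*(633/4) = -2456 - 15825/4 = -25649/4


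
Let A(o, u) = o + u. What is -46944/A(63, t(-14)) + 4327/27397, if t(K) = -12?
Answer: -428634697/465749 ≈ -920.31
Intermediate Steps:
-46944/A(63, t(-14)) + 4327/27397 = -46944/(63 - 12) + 4327/27397 = -46944/51 + 4327*(1/27397) = -46944*1/51 + 4327/27397 = -15648/17 + 4327/27397 = -428634697/465749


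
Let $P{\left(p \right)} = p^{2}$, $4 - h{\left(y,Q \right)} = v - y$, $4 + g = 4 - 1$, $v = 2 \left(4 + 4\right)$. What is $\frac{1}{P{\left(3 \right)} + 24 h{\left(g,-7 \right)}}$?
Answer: $- \frac{1}{303} \approx -0.0033003$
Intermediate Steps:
$v = 16$ ($v = 2 \cdot 8 = 16$)
$g = -1$ ($g = -4 + \left(4 - 1\right) = -4 + 3 = -1$)
$h{\left(y,Q \right)} = -12 + y$ ($h{\left(y,Q \right)} = 4 - \left(16 - y\right) = 4 + \left(-16 + y\right) = -12 + y$)
$\frac{1}{P{\left(3 \right)} + 24 h{\left(g,-7 \right)}} = \frac{1}{3^{2} + 24 \left(-12 - 1\right)} = \frac{1}{9 + 24 \left(-13\right)} = \frac{1}{9 - 312} = \frac{1}{-303} = - \frac{1}{303}$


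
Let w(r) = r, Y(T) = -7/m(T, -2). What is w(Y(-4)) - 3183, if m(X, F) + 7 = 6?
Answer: -3176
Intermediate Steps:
m(X, F) = -1 (m(X, F) = -7 + 6 = -1)
Y(T) = 7 (Y(T) = -7/(-1) = -7*(-1) = 7)
w(Y(-4)) - 3183 = 7 - 3183 = -3176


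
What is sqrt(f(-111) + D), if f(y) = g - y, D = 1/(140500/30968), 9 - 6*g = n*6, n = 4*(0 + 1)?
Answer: sqrt(21461681290)/14050 ≈ 10.427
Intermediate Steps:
n = 4 (n = 4*1 = 4)
g = -5/2 (g = 3/2 - 2*6/3 = 3/2 - 1/6*24 = 3/2 - 4 = -5/2 ≈ -2.5000)
D = 7742/35125 (D = 1/(140500*(1/30968)) = 1/(35125/7742) = 7742/35125 ≈ 0.22041)
f(y) = -5/2 - y
sqrt(f(-111) + D) = sqrt((-5/2 - 1*(-111)) + 7742/35125) = sqrt((-5/2 + 111) + 7742/35125) = sqrt(217/2 + 7742/35125) = sqrt(7637609/70250) = sqrt(21461681290)/14050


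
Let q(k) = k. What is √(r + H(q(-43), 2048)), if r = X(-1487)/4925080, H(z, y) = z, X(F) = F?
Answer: 9*I*√3219237910090/2462540 ≈ 6.5575*I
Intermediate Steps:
r = -1487/4925080 ≈ -0.00030192
√(r + H(q(-43), 2048)) = √(-1487/4925080 - 43) = √(-211779927/4925080) = 9*I*√3219237910090/2462540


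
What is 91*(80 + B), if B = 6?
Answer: 7826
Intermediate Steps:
91*(80 + B) = 91*(80 + 6) = 91*86 = 7826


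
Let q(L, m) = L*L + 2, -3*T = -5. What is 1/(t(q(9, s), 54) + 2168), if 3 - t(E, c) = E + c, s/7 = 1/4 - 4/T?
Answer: 1/2034 ≈ 0.00049164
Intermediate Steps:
T = 5/3 (T = -1/3*(-5) = 5/3 ≈ 1.6667)
s = -301/20 (s = 7*(1/4 - 4/5/3) = 7*(1*(1/4) - 4*3/5) = 7*(1/4 - 12/5) = 7*(-43/20) = -301/20 ≈ -15.050)
q(L, m) = 2 + L**2 (q(L, m) = L**2 + 2 = 2 + L**2)
t(E, c) = 3 - E - c (t(E, c) = 3 - (E + c) = 3 + (-E - c) = 3 - E - c)
1/(t(q(9, s), 54) + 2168) = 1/((3 - (2 + 9**2) - 1*54) + 2168) = 1/((3 - (2 + 81) - 54) + 2168) = 1/((3 - 1*83 - 54) + 2168) = 1/((3 - 83 - 54) + 2168) = 1/(-134 + 2168) = 1/2034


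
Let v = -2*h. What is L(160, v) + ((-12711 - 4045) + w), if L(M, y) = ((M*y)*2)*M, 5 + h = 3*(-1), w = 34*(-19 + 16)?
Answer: 802342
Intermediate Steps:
w = -102 (w = 34*(-3) = -102)
h = -8 (h = -5 + 3*(-1) = -5 - 3 = -8)
v = 16 (v = -2*(-8) = 16)
L(M, y) = 2*y*M² (L(M, y) = (2*M*y)*M = 2*y*M²)
L(160, v) + ((-12711 - 4045) + w) = 2*16*160² + ((-12711 - 4045) - 102) = 2*16*25600 + (-16756 - 102) = 819200 - 16858 = 802342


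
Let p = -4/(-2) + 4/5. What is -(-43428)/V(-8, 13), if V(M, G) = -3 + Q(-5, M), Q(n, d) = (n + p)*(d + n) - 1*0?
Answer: 54285/32 ≈ 1696.4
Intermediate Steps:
p = 14/5 (p = -4*(-1/2) + 4*(1/5) = 2 + 4/5 = 14/5 ≈ 2.8000)
Q(n, d) = (14/5 + n)*(d + n) (Q(n, d) = (n + 14/5)*(d + n) - 1*0 = (14/5 + n)*(d + n) + 0 = (14/5 + n)*(d + n))
V(M, G) = 8 - 11*M/5 (V(M, G) = -3 + ((-5)**2 + 14*M/5 + (14/5)*(-5) + M*(-5)) = -3 + (25 + 14*M/5 - 14 - 5*M) = -3 + (11 - 11*M/5) = 8 - 11*M/5)
-(-43428)/V(-8, 13) = -(-43428)/(8 - 11/5*(-8)) = -(-43428)/(8 + 88/5) = -(-43428)/128/5 = -(-43428)*5/128 = -517*(-105/32) = 54285/32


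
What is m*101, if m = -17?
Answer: -1717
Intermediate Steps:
m*101 = -17*101 = -1717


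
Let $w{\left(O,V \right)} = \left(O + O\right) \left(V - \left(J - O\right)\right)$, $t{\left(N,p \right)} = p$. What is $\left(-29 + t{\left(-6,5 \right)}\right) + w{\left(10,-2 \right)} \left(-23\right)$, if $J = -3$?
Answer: $-5084$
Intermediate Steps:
$w{\left(O,V \right)} = 2 O \left(3 + O + V\right)$ ($w{\left(O,V \right)} = \left(O + O\right) \left(V + \left(O - -3\right)\right) = 2 O \left(V + \left(O + 3\right)\right) = 2 O \left(V + \left(3 + O\right)\right) = 2 O \left(3 + O + V\right)$)
$\left(-29 + t{\left(-6,5 \right)}\right) + w{\left(10,-2 \right)} \left(-23\right) = \left(-29 + 5\right) + 2 \cdot 10 \left(3 + 10 - 2\right) \left(-23\right) = -24 + 2 \cdot 10 \cdot 11 \left(-23\right) = -24 + 220 \left(-23\right) = -24 - 5060 = -5084$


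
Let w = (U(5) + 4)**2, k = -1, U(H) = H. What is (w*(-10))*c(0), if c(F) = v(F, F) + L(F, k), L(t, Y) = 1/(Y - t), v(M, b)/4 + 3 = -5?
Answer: 26730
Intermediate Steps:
v(M, b) = -32 (v(M, b) = -12 + 4*(-5) = -12 - 20 = -32)
w = 81 (w = (5 + 4)**2 = 9**2 = 81)
c(F) = -32 + 1/(-1 - F)
(w*(-10))*c(0) = (81*(-10))*((-33 - 32*0)/(1 + 0)) = -810*(-33 + 0)/1 = -810*(-33) = 26730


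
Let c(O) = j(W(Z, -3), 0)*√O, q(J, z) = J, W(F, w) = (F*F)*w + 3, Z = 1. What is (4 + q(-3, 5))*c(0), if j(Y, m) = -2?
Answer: 0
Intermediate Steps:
W(F, w) = 3 + w*F² (W(F, w) = F²*w + 3 = w*F² + 3 = 3 + w*F²)
c(O) = -2*√O
(4 + q(-3, 5))*c(0) = (4 - 3)*(-2*√0) = 1*(-2*0) = 1*0 = 0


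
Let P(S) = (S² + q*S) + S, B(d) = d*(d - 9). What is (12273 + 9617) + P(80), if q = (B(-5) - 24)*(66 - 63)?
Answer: 39410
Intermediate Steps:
B(d) = d*(-9 + d)
q = 138 (q = (-5*(-9 - 5) - 24)*(66 - 63) = (-5*(-14) - 24)*3 = (70 - 24)*3 = 46*3 = 138)
P(S) = S² + 139*S (P(S) = (S² + 138*S) + S = S² + 139*S)
(12273 + 9617) + P(80) = (12273 + 9617) + 80*(139 + 80) = 21890 + 80*219 = 21890 + 17520 = 39410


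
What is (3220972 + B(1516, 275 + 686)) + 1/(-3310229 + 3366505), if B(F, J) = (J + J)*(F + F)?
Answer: 509212035377/56276 ≈ 9.0485e+6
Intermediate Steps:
B(F, J) = 4*F*J (B(F, J) = (2*J)*(2*F) = 4*F*J)
(3220972 + B(1516, 275 + 686)) + 1/(-3310229 + 3366505) = (3220972 + 4*1516*(275 + 686)) + 1/(-3310229 + 3366505) = (3220972 + 4*1516*961) + 1/56276 = (3220972 + 5827504) + 1/56276 = 9048476 + 1/56276 = 509212035377/56276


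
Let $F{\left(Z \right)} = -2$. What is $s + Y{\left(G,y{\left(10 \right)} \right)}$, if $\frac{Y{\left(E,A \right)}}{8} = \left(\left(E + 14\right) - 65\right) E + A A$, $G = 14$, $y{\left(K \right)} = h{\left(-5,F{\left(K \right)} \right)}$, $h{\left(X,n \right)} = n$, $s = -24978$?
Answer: $-29090$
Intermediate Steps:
$y{\left(K \right)} = -2$
$Y{\left(E,A \right)} = 8 A^{2} + 8 E \left(-51 + E\right)$ ($Y{\left(E,A \right)} = 8 \left(\left(\left(E + 14\right) - 65\right) E + A A\right) = 8 \left(\left(\left(14 + E\right) - 65\right) E + A^{2}\right) = 8 \left(\left(-51 + E\right) E + A^{2}\right) = 8 \left(E \left(-51 + E\right) + A^{2}\right) = 8 \left(A^{2} + E \left(-51 + E\right)\right) = 8 A^{2} + 8 E \left(-51 + E\right)$)
$s + Y{\left(G,y{\left(10 \right)} \right)} = -24978 + \left(\left(-408\right) 14 + 8 \left(-2\right)^{2} + 8 \cdot 14^{2}\right) = -24978 + \left(-5712 + 8 \cdot 4 + 8 \cdot 196\right) = -24978 + \left(-5712 + 32 + 1568\right) = -24978 - 4112 = -29090$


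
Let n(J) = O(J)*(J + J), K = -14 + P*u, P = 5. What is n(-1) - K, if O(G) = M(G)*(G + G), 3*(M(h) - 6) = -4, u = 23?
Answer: -247/3 ≈ -82.333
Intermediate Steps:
M(h) = 14/3 (M(h) = 6 + (⅓)*(-4) = 6 - 4/3 = 14/3)
O(G) = 28*G/3 (O(G) = 14*(G + G)/3 = 14*(2*G)/3 = 28*G/3)
K = 101 (K = -14 + 5*23 = -14 + 115 = 101)
n(J) = 56*J²/3 (n(J) = (28*J/3)*(J + J) = (28*J/3)*(2*J) = 56*J²/3)
n(-1) - K = (56/3)*(-1)² - 1*101 = (56/3)*1 - 101 = 56/3 - 101 = -247/3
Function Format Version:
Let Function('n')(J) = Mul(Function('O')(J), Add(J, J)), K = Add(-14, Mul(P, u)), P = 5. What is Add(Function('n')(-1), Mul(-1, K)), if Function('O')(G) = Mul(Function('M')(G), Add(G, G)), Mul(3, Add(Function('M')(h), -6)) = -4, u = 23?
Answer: Rational(-247, 3) ≈ -82.333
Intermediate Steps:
Function('M')(h) = Rational(14, 3) (Function('M')(h) = Add(6, Mul(Rational(1, 3), -4)) = Add(6, Rational(-4, 3)) = Rational(14, 3))
Function('O')(G) = Mul(Rational(28, 3), G) (Function('O')(G) = Mul(Rational(14, 3), Add(G, G)) = Mul(Rational(14, 3), Mul(2, G)) = Mul(Rational(28, 3), G))
K = 101 (K = Add(-14, Mul(5, 23)) = Add(-14, 115) = 101)
Function('n')(J) = Mul(Rational(56, 3), Pow(J, 2)) (Function('n')(J) = Mul(Mul(Rational(28, 3), J), Add(J, J)) = Mul(Mul(Rational(28, 3), J), Mul(2, J)) = Mul(Rational(56, 3), Pow(J, 2)))
Add(Function('n')(-1), Mul(-1, K)) = Add(Mul(Rational(56, 3), Pow(-1, 2)), Mul(-1, 101)) = Add(Mul(Rational(56, 3), 1), -101) = Add(Rational(56, 3), -101) = Rational(-247, 3)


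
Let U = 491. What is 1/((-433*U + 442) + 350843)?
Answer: 1/138682 ≈ 7.2107e-6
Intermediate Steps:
1/((-433*U + 442) + 350843) = 1/((-433*491 + 442) + 350843) = 1/((-212603 + 442) + 350843) = 1/(-212161 + 350843) = 1/138682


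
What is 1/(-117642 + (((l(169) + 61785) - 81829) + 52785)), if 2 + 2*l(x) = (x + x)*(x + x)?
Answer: -1/27780 ≈ -3.5997e-5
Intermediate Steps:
l(x) = -1 + 2*x² (l(x) = -1 + ((x + x)*(x + x))/2 = -1 + ((2*x)*(2*x))/2 = -1 + (4*x²)/2 = -1 + 2*x²)
1/(-117642 + (((l(169) + 61785) - 81829) + 52785)) = 1/(-117642 + ((((-1 + 2*169²) + 61785) - 81829) + 52785)) = 1/(-117642 + ((((-1 + 2*28561) + 61785) - 81829) + 52785)) = 1/(-117642 + ((((-1 + 57122) + 61785) - 81829) + 52785)) = 1/(-117642 + (((57121 + 61785) - 81829) + 52785)) = 1/(-117642 + ((118906 - 81829) + 52785)) = 1/(-117642 + (37077 + 52785)) = 1/(-117642 + 89862) = 1/(-27780) = -1/27780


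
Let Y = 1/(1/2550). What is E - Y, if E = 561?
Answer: -1989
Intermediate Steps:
Y = 2550 (Y = 1/(1/2550) = 2550)
E - Y = 561 - 1*2550 = 561 - 2550 = -1989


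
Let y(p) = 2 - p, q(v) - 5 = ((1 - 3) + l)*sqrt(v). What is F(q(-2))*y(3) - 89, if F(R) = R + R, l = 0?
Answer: -99 + 4*I*sqrt(2) ≈ -99.0 + 5.6569*I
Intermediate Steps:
q(v) = 5 - 2*sqrt(v) (q(v) = 5 + ((1 - 3) + 0)*sqrt(v) = 5 + (-2 + 0)*sqrt(v) = 5 - 2*sqrt(v))
F(R) = 2*R
F(q(-2))*y(3) - 89 = (2*(5 - 2*I*sqrt(2)))*(2 - 1*3) - 89 = (2*(5 - 2*I*sqrt(2)))*(2 - 3) - 89 = (2*(5 - 2*I*sqrt(2)))*(-1) - 89 = (10 - 4*I*sqrt(2))*(-1) - 89 = (-10 + 4*I*sqrt(2)) - 89 = -99 + 4*I*sqrt(2)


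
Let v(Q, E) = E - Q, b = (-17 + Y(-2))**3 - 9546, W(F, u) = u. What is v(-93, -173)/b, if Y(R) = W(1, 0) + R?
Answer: 16/3281 ≈ 0.0048766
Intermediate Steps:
Y(R) = R (Y(R) = 0 + R = R)
b = -16405 (b = (-17 - 2)**3 - 9546 = (-19)**3 - 9546 = -6859 - 9546 = -16405)
v(-93, -173)/b = (-173 - 1*(-93))/(-16405) = (-173 + 93)*(-1/16405) = -80*(-1/16405) = 16/3281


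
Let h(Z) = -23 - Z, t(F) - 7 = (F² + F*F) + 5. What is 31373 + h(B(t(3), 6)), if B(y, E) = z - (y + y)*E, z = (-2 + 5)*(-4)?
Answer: 31722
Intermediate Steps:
t(F) = 12 + 2*F² (t(F) = 7 + ((F² + F*F) + 5) = 7 + ((F² + F²) + 5) = 7 + (2*F² + 5) = 7 + (5 + 2*F²) = 12 + 2*F²)
z = -12 (z = 3*(-4) = -12)
B(y, E) = -12 - 2*E*y (B(y, E) = -12 - (y + y)*E = -12 - 2*y*E = -12 - 2*E*y)
31373 + h(B(t(3), 6)) = 31373 + (-23 - (-12 - 2*6*(12 + 2*3²))) = 31373 + (-23 - (-12 - 2*6*(12 + 2*9))) = 31373 + (-23 - (-12 - 2*6*(12 + 18))) = 31373 + (-23 - (-12 - 2*6*30)) = 31373 + (-23 - (-12 - 360)) = 31373 + (-23 - 1*(-372)) = 31373 + (-23 + 372) = 31373 + 349 = 31722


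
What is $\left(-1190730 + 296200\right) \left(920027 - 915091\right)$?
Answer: $-4415400080$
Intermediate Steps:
$\left(-1190730 + 296200\right) \left(920027 - 915091\right) = - 894530 \left(920027 + \left(-2246058 + 1330967\right)\right) = - 894530 \left(920027 - 915091\right) = \left(-894530\right) 4936 = -4415400080$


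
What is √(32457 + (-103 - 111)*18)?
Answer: √28605 ≈ 169.13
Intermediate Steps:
√(32457 + (-103 - 111)*18) = √(32457 - 214*18) = √(32457 - 3852) = √28605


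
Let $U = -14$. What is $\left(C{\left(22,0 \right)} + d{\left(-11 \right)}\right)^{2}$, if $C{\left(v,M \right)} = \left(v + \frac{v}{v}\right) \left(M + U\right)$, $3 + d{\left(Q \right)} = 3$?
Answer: $103684$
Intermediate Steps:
$d{\left(Q \right)} = 0$ ($d{\left(Q \right)} = -3 + 3 = 0$)
$C{\left(v,M \right)} = \left(1 + v\right) \left(-14 + M\right)$ ($C{\left(v,M \right)} = \left(v + \frac{v}{v}\right) \left(M - 14\right) = \left(v + 1\right) \left(-14 + M\right) = \left(1 + v\right) \left(-14 + M\right)$)
$\left(C{\left(22,0 \right)} + d{\left(-11 \right)}\right)^{2} = \left(\left(-14 + 0 - 308 + 0 \cdot 22\right) + 0\right)^{2} = \left(\left(-14 + 0 - 308 + 0\right) + 0\right)^{2} = \left(-322 + 0\right)^{2} = \left(-322\right)^{2} = 103684$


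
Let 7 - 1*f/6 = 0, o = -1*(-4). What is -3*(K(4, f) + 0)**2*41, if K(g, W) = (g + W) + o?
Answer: -307500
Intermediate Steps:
o = 4
f = 42 (f = 42 - 6*0 = 42 + 0 = 42)
K(g, W) = 4 + W + g (K(g, W) = (g + W) + 4 = (W + g) + 4 = 4 + W + g)
-3*(K(4, f) + 0)**2*41 = -3*((4 + 42 + 4) + 0)**2*41 = -3*(50 + 0)**2*41 = -3*50**2*41 = -3*2500*41 = -7500*41 = -307500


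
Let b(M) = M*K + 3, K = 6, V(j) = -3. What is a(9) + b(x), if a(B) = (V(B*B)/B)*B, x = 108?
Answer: 648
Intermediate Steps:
b(M) = 3 + 6*M (b(M) = M*6 + 3 = 6*M + 3 = 3 + 6*M)
a(B) = -3 (a(B) = (-3/B)*B = -3)
a(9) + b(x) = -3 + (3 + 6*108) = -3 + (3 + 648) = -3 + 651 = 648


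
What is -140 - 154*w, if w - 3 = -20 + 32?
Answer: -2450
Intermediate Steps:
w = 15 (w = 3 + (-20 + 32) = 3 + 12 = 15)
-140 - 154*w = -140 - 154*15 = -140 - 2310 = -2450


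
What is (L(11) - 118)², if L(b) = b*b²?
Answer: 1471369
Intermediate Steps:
L(b) = b³
(L(11) - 118)² = (11³ - 118)² = (1331 - 118)² = 1213² = 1471369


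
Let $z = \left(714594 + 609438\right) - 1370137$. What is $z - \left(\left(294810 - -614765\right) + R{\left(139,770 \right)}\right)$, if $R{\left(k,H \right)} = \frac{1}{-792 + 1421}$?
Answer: $- \frac{601122721}{629} \approx -9.5568 \cdot 10^{5}$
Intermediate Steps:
$R{\left(k,H \right)} = \frac{1}{629}$
$z = -46105$ ($z = 1324032 - 1370137 = -46105$)
$z - \left(\left(294810 - -614765\right) + R{\left(139,770 \right)}\right) = -46105 - \left(\left(294810 - -614765\right) + \frac{1}{629}\right) = -46105 - \left(\left(294810 + 614765\right) + \frac{1}{629}\right) = -46105 - \left(909575 + \frac{1}{629}\right) = -46105 - \frac{572122676}{629} = - \frac{601122721}{629}$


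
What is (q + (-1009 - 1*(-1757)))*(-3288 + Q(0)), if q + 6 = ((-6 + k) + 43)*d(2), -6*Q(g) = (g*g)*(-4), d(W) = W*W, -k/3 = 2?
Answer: -2847408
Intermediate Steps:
k = -6 (k = -3*2 = -6)
d(W) = W**2
Q(g) = 2*g**2/3 (Q(g) = -g*g*(-4)/6 = -g**2*(-4)/6 = -(-2)*g**2/3 = 2*g**2/3)
q = 118 (q = -6 + ((-6 - 6) + 43)*2**2 = -6 + (-12 + 43)*4 = -6 + 31*4 = -6 + 124 = 118)
(q + (-1009 - 1*(-1757)))*(-3288 + Q(0)) = (118 + (-1009 - 1*(-1757)))*(-3288 + (2/3)*0**2) = (118 + (-1009 + 1757))*(-3288 + (2/3)*0) = (118 + 748)*(-3288 + 0) = 866*(-3288) = -2847408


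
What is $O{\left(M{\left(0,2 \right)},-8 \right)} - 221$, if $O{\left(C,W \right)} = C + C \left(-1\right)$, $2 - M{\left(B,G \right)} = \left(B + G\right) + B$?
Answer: $-221$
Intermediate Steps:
$M{\left(B,G \right)} = 2 - G - 2 B$ ($M{\left(B,G \right)} = 2 - \left(\left(B + G\right) + B\right) = 2 - \left(G + 2 B\right) = 2 - G - 2 B$)
$O{\left(C,W \right)} = 0$ ($O{\left(C,W \right)} = C - C = 0$)
$O{\left(M{\left(0,2 \right)},-8 \right)} - 221 = 0 - 221 = -221$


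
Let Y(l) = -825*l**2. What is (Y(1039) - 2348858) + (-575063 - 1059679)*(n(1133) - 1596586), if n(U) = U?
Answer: 2607261074443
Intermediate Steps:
(Y(1039) - 2348858) + (-575063 - 1059679)*(n(1133) - 1596586) = (-825*1039**2 - 2348858) + (-575063 - 1059679)*(1133 - 1596586) = (-825*1079521 - 2348858) - 1634742*(-1595453) = (-890604825 - 2348858) + 2608154028126 = -892953683 + 2608154028126 = 2607261074443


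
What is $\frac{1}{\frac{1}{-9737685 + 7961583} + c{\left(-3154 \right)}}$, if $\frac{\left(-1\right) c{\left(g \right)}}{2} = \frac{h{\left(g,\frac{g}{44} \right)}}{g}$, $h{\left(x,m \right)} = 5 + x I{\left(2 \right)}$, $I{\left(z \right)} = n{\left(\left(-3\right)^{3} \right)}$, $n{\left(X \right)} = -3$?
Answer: $\frac{2800912854}{16814356057} \approx 0.16658$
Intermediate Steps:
$I{\left(z \right)} = -3$
$h{\left(x,m \right)} = 5 - 3 x$ ($h{\left(x,m \right)} = 5 + x \left(-3\right) = 5 - 3 x$)
$c{\left(g \right)} = - \frac{2 \left(5 - 3 g\right)}{g}$ ($c{\left(g \right)} = - 2 \frac{5 - 3 g}{g} = - \frac{2 \left(5 - 3 g\right)}{g}$)
$\frac{1}{\frac{1}{-9737685 + 7961583} + c{\left(-3154 \right)}} = \frac{1}{\frac{1}{-9737685 + 7961583} + \left(6 - \frac{10}{-3154}\right)} = \frac{1}{\frac{1}{-1776102} + \left(6 - - \frac{5}{1577}\right)} = \frac{1}{- \frac{1}{1776102} + \left(6 + \frac{5}{1577}\right)} = \frac{1}{- \frac{1}{1776102} + \frac{9467}{1577}} = \frac{1}{\frac{16814356057}{2800912854}} = \frac{2800912854}{16814356057}$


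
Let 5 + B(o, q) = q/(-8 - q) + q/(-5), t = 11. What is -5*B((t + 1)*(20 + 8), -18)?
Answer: 16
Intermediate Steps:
B(o, q) = -5 - q/5 + q/(-8 - q) (B(o, q) = -5 + (q/(-8 - q) + q/(-5)) = -5 + (q/(-8 - q) + q*(-1/5)) = -5 + (q/(-8 - q) - q/5) = -5 + (-q/5 + q/(-8 - q)) = -5 - q/5 + q/(-8 - q))
-5*B((t + 1)*(20 + 8), -18) = -(-200 - 1*(-18)**2 - 38*(-18))/(8 - 18) = -(-200 - 1*324 + 684)/(-10) = -(-1)*(-200 - 324 + 684)/10 = -(-1)*160/10 = -5*(-16/5) = 16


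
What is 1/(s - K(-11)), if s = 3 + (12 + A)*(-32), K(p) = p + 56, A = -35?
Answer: 1/694 ≈ 0.0014409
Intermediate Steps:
K(p) = 56 + p
s = 739 (s = 3 + (12 - 35)*(-32) = 3 - 23*(-32) = 3 + 736 = 739)
1/(s - K(-11)) = 1/(739 - (56 - 11)) = 1/(739 - 1*45) = 1/(739 - 45) = 1/694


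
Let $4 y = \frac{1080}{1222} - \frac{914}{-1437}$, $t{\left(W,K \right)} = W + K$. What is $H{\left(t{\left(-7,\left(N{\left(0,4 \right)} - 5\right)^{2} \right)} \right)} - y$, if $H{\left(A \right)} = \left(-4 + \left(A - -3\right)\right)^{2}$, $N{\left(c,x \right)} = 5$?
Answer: $\frac{111717679}{1756014} \approx 63.62$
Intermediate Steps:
$t{\left(W,K \right)} = K + W$
$y = \frac{667217}{1756014}$ ($y = \frac{\frac{1080}{1222} - \frac{914}{-1437}}{4} = \frac{1080 \cdot \frac{1}{1222} - - \frac{914}{1437}}{4} = \frac{\frac{540}{611} + \frac{914}{1437}}{4} = \frac{1}{4} \cdot \frac{1334434}{878007} = \frac{667217}{1756014} \approx 0.37996$)
$H{\left(A \right)} = \left(-1 + A\right)^{2}$ ($H{\left(A \right)} = \left(-4 + \left(A + 3\right)\right)^{2} = \left(-4 + \left(3 + A\right)\right)^{2} = \left(-1 + A\right)^{2}$)
$H{\left(t{\left(-7,\left(N{\left(0,4 \right)} - 5\right)^{2} \right)} \right)} - y = \left(-1 - \left(7 - \left(5 - 5\right)^{2}\right)\right)^{2} - \frac{667217}{1756014} = \left(-1 - \left(7 - 0^{2}\right)\right)^{2} - \frac{667217}{1756014} = \left(-1 + \left(0 - 7\right)\right)^{2} - \frac{667217}{1756014} = \left(-1 - 7\right)^{2} - \frac{667217}{1756014} = \left(-8\right)^{2} - \frac{667217}{1756014} = 64 - \frac{667217}{1756014} = \frac{111717679}{1756014}$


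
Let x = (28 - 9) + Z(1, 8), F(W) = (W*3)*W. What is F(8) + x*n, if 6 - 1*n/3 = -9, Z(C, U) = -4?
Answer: 867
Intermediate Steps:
F(W) = 3*W² (F(W) = (3*W)*W = 3*W²)
n = 45 (n = 18 - 3*(-9) = 18 + 27 = 45)
x = 15 (x = (28 - 9) - 4 = 19 - 4 = 15)
F(8) + x*n = 3*8² + 15*45 = 3*64 + 675 = 192 + 675 = 867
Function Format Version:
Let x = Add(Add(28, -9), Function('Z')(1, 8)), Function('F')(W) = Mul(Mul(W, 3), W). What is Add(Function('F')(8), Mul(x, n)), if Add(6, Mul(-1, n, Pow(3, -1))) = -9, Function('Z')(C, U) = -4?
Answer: 867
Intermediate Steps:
Function('F')(W) = Mul(3, Pow(W, 2)) (Function('F')(W) = Mul(Mul(3, W), W) = Mul(3, Pow(W, 2)))
n = 45 (n = Add(18, Mul(-3, -9)) = Add(18, 27) = 45)
x = 15 (x = Add(Add(28, -9), -4) = Add(19, -4) = 15)
Add(Function('F')(8), Mul(x, n)) = Add(Mul(3, Pow(8, 2)), Mul(15, 45)) = Add(Mul(3, 64), 675) = Add(192, 675) = 867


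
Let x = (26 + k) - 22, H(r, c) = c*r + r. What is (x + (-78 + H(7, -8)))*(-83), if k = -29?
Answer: 12616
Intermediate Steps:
H(r, c) = r + c*r
x = -25 (x = (26 - 29) - 22 = -3 - 22 = -25)
(x + (-78 + H(7, -8)))*(-83) = (-25 + (-78 + 7*(1 - 8)))*(-83) = (-25 + (-78 + 7*(-7)))*(-83) = (-25 + (-78 - 49))*(-83) = (-25 - 127)*(-83) = -152*(-83) = 12616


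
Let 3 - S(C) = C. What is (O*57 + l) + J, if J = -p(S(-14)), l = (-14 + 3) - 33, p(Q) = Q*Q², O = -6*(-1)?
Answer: -4615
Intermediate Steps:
S(C) = 3 - C
O = 6
p(Q) = Q³
l = -44 (l = -11 - 33 = -44)
J = -4913 (J = -(3 - 1*(-14))³ = -(3 + 14)³ = -1*17³ = -1*4913 = -4913)
(O*57 + l) + J = (6*57 - 44) - 4913 = (342 - 44) - 4913 = 298 - 4913 = -4615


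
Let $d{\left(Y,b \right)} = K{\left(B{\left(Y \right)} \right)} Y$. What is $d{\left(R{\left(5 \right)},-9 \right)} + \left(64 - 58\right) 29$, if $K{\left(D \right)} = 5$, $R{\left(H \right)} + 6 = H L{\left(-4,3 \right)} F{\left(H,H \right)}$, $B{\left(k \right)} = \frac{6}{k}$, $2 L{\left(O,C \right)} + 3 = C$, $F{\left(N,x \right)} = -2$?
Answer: $144$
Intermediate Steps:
$L{\left(O,C \right)} = - \frac{3}{2} + \frac{C}{2}$
$R{\left(H \right)} = -6$ ($R{\left(H \right)} = -6 + H \left(- \frac{3}{2} + \frac{1}{2} \cdot 3\right) \left(-2\right) = -6 + H \left(- \frac{3}{2} + \frac{3}{2}\right) \left(-2\right) = -6 + H 0 \left(-2\right) = -6 + 0 \left(-2\right) = -6 + 0 = -6$)
$d{\left(Y,b \right)} = 5 Y$
$d{\left(R{\left(5 \right)},-9 \right)} + \left(64 - 58\right) 29 = 5 \left(-6\right) + \left(64 - 58\right) 29 = -30 + \left(64 - 58\right) 29 = -30 + 6 \cdot 29 = -30 + 174 = 144$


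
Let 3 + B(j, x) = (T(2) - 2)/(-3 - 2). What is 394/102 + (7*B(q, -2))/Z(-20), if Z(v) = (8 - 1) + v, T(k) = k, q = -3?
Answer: 3632/663 ≈ 5.4781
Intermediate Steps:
B(j, x) = -3 (B(j, x) = -3 + (2 - 2)/(-3 - 2) = -3 + 0/(-5) = -3 + 0*(-⅕) = -3 + 0 = -3)
Z(v) = 7 + v
394/102 + (7*B(q, -2))/Z(-20) = 394/102 + (7*(-3))/(7 - 20) = 394*(1/102) - 21/(-13) = 197/51 - 21*(-1/13) = 197/51 + 21/13 = 3632/663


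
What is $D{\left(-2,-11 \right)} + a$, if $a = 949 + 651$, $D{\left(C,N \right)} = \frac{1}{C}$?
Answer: $\frac{3199}{2} \approx 1599.5$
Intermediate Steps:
$a = 1600$
$D{\left(-2,-11 \right)} + a = \frac{1}{-2} + 1600 = - \frac{1}{2} + 1600 = \frac{3199}{2}$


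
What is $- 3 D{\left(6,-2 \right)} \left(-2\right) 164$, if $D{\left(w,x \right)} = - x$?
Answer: $1968$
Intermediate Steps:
$- 3 D{\left(6,-2 \right)} \left(-2\right) 164 = - 3 \left(\left(-1\right) \left(-2\right)\right) \left(-2\right) 164 = \left(-3\right) 2 \left(-2\right) 164 = \left(-6\right) \left(-2\right) 164 = 12 \cdot 164 = 1968$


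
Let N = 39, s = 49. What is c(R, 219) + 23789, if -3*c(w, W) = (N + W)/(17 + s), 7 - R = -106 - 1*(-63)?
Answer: 784994/33 ≈ 23788.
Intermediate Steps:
R = 50 (R = 7 - (-106 - 1*(-63)) = 7 - (-106 + 63) = 7 - 1*(-43) = 7 + 43 = 50)
c(w, W) = -13/66 - W/198 (c(w, W) = -(39 + W)/(3*(17 + 49)) = -(39 + W)/(3*66) = -(13/22 + W/66)/3 = -13/66 - W/198)
c(R, 219) + 23789 = (-13/66 - 1/198*219) + 23789 = (-13/66 - 73/66) + 23789 = -43/33 + 23789 = 784994/33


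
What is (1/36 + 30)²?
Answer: 1168561/1296 ≈ 901.67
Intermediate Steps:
(1/36 + 30)² = (1081/36)² = 1168561/1296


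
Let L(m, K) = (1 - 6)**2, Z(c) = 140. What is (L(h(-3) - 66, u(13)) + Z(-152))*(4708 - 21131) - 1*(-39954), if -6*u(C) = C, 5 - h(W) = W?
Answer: -2669841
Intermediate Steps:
h(W) = 5 - W
u(C) = -C/6
L(m, K) = 25 (L(m, K) = (-5)**2 = 25)
(L(h(-3) - 66, u(13)) + Z(-152))*(4708 - 21131) - 1*(-39954) = (25 + 140)*(4708 - 21131) - 1*(-39954) = 165*(-16423) + 39954 = -2709795 + 39954 = -2669841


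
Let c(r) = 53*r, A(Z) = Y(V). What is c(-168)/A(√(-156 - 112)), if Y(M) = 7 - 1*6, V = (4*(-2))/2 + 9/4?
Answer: -8904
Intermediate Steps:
V = -7/4 (V = -8*½ + 9*(¼) = -4 + 9/4 = -7/4 ≈ -1.7500)
Y(M) = 1 (Y(M) = 7 - 6 = 1)
A(Z) = 1
c(-168)/A(√(-156 - 112)) = (53*(-168))/1 = -8904*1 = -8904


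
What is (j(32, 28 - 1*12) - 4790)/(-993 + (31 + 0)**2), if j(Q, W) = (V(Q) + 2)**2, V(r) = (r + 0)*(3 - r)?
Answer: -426343/16 ≈ -26646.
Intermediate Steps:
V(r) = r*(3 - r)
j(Q, W) = (2 + Q*(3 - Q))**2 (j(Q, W) = (Q*(3 - Q) + 2)**2 = (2 + Q*(3 - Q))**2)
(j(32, 28 - 1*12) - 4790)/(-993 + (31 + 0)**2) = ((-2 + 32*(-3 + 32))**2 - 4790)/(-993 + (31 + 0)**2) = ((-2 + 32*29)**2 - 4790)/(-993 + 31**2) = ((-2 + 928)**2 - 4790)/(-993 + 961) = (926**2 - 4790)/(-32) = (857476 - 4790)*(-1/32) = 852686*(-1/32) = -426343/16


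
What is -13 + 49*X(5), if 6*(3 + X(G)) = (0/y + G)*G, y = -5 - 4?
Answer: 265/6 ≈ 44.167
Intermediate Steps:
y = -9
X(G) = -3 + G²/6 (X(G) = -3 + ((0/(-9) + G)*G)/6 = -3 + ((0*(-⅑) + G)*G)/6 = -3 + ((0 + G)*G)/6 = -3 + (G*G)/6 = -3 + G²/6)
-13 + 49*X(5) = -13 + 49*(-3 + (⅙)*5²) = -13 + 49*(-3 + (⅙)*25) = -13 + 49*(-3 + 25/6) = -13 + 49*(7/6) = -13 + 343/6 = 265/6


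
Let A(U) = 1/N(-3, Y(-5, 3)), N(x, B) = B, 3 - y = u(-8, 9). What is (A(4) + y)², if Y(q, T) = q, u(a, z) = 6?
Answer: 256/25 ≈ 10.240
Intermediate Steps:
y = -3 (y = 3 - 1*6 = 3 - 6 = -3)
A(U) = -⅕ (A(U) = 1/(-5) = -⅕)
(A(4) + y)² = (-⅕ - 3)² = (-16/5)² = 256/25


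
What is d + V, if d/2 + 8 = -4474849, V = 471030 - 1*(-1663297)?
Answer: -6815387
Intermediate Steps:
V = 2134327 (V = 471030 + 1663297 = 2134327)
d = -8949714 (d = -16 + 2*(-4474849) = -16 - 8949698 = -8949714)
d + V = -8949714 + 2134327 = -6815387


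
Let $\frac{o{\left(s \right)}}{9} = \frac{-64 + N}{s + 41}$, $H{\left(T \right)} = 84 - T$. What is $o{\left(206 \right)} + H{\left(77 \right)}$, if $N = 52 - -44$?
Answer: $\frac{2017}{247} \approx 8.166$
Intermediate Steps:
$N = 96$ ($N = 52 + 44 = 96$)
$o{\left(s \right)} = \frac{288}{41 + s}$ ($o{\left(s \right)} = 9 \frac{-64 + 96}{s + 41} = 9 \frac{32}{41 + s} = \frac{288}{41 + s}$)
$o{\left(206 \right)} + H{\left(77 \right)} = \frac{288}{41 + 206} + \left(84 - 77\right) = \frac{288}{247} + \left(84 - 77\right) = 288 \cdot \frac{1}{247} + 7 = \frac{288}{247} + 7 = \frac{2017}{247}$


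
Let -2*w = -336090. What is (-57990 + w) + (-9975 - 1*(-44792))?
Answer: 144872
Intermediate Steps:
w = 168045 (w = -½*(-336090) = 168045)
(-57990 + w) + (-9975 - 1*(-44792)) = (-57990 + 168045) + (-9975 - 1*(-44792)) = 110055 + (-9975 + 44792) = 110055 + 34817 = 144872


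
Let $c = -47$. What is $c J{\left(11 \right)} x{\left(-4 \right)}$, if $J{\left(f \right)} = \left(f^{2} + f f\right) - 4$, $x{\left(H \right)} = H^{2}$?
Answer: $-178976$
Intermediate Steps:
$J{\left(f \right)} = -4 + 2 f^{2}$ ($J{\left(f \right)} = \left(f^{2} + f^{2}\right) - 4 = 2 f^{2} - 4 = -4 + 2 f^{2}$)
$c J{\left(11 \right)} x{\left(-4 \right)} = - 47 \left(-4 + 2 \cdot 11^{2}\right) \left(-4\right)^{2} = - 47 \left(-4 + 2 \cdot 121\right) 16 = - 47 \left(-4 + 242\right) 16 = \left(-47\right) 238 \cdot 16 = \left(-11186\right) 16 = -178976$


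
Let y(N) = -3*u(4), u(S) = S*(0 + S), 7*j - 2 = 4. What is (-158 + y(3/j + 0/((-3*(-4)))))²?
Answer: 42436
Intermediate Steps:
j = 6/7 (j = 2/7 + (⅐)*4 = 2/7 + 4/7 = 6/7 ≈ 0.85714)
u(S) = S² (u(S) = S*S = S²)
y(N) = -48 (y(N) = -3*4² = -3*16 = -48)
(-158 + y(3/j + 0/((-3*(-4)))))² = (-158 - 48)² = (-206)² = 42436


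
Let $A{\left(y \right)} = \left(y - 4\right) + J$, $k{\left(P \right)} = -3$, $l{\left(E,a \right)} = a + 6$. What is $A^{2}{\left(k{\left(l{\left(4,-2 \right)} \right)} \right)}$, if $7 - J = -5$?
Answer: $25$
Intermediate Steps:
$J = 12$ ($J = 7 - -5 = 7 + 5 = 12$)
$l{\left(E,a \right)} = 6 + a$
$A{\left(y \right)} = 8 + y$ ($A{\left(y \right)} = \left(y - 4\right) + 12 = \left(-4 + y\right) + 12 = 8 + y$)
$A^{2}{\left(k{\left(l{\left(4,-2 \right)} \right)} \right)} = \left(8 - 3\right)^{2} = 5^{2} = 25$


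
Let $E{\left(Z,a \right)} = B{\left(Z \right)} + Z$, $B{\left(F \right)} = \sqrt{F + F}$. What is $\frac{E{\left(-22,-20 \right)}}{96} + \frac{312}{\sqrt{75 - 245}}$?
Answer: $- \frac{11}{48} - \frac{156 i \sqrt{170}}{85} + \frac{i \sqrt{11}}{48} \approx -0.22917 - 23.86 i$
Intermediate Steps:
$B{\left(F \right)} = \sqrt{2} \sqrt{F}$ ($B{\left(F \right)} = \sqrt{2 F} = \sqrt{2} \sqrt{F}$)
$E{\left(Z,a \right)} = Z + \sqrt{2} \sqrt{Z}$ ($E{\left(Z,a \right)} = \sqrt{2} \sqrt{Z} + Z = Z + \sqrt{2} \sqrt{Z}$)
$\frac{E{\left(-22,-20 \right)}}{96} + \frac{312}{\sqrt{75 - 245}} = \frac{-22 + \sqrt{2} \sqrt{-22}}{96} + \frac{312}{\sqrt{75 - 245}} = \left(-22 + \sqrt{2} i \sqrt{22}\right) \frac{1}{96} + \frac{312}{\sqrt{-170}} = \left(-22 + 2 i \sqrt{11}\right) \frac{1}{96} + \frac{312}{i \sqrt{170}} = \left(- \frac{11}{48} + \frac{i \sqrt{11}}{48}\right) + 312 \left(- \frac{i \sqrt{170}}{170}\right) = \left(- \frac{11}{48} + \frac{i \sqrt{11}}{48}\right) - \frac{156 i \sqrt{170}}{85} = - \frac{11}{48} - \frac{156 i \sqrt{170}}{85} + \frac{i \sqrt{11}}{48}$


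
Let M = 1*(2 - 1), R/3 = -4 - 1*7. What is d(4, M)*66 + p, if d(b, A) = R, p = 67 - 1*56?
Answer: -2167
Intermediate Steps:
R = -33 (R = 3*(-4 - 1*7) = 3*(-4 - 7) = 3*(-11) = -33)
p = 11 (p = 67 - 56 = 11)
M = 1 (M = 1*1 = 1)
d(b, A) = -33
d(4, M)*66 + p = -33*66 + 11 = -2178 + 11 = -2167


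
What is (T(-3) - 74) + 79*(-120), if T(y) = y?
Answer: -9557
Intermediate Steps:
(T(-3) - 74) + 79*(-120) = (-3 - 74) + 79*(-120) = -77 - 9480 = -9557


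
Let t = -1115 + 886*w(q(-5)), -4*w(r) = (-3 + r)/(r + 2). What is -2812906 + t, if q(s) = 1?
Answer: -8441620/3 ≈ -2.8139e+6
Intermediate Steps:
w(r) = -(-3 + r)/(4*(2 + r)) (w(r) = -(-3 + r)/(4*(r + 2)) = -(-3 + r)/(4*(2 + r)))
t = -2902/3 (t = -1115 + 886*((3 - 1*1)/(4*(2 + 1))) = -1115 + 886*((1/4)*(3 - 1)/3) = -1115 + 886*((1/4)*(1/3)*2) = -1115 + 886*(1/6) = -1115 + 443/3 = -2902/3 ≈ -967.33)
-2812906 + t = -2812906 - 2902/3 = -8441620/3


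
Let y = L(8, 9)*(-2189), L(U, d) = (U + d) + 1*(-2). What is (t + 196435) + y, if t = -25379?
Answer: 138221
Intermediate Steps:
L(U, d) = -2 + U + d (L(U, d) = (U + d) - 2 = -2 + U + d)
y = -32835 (y = (-2 + 8 + 9)*(-2189) = 15*(-2189) = -32835)
(t + 196435) + y = (-25379 + 196435) - 32835 = 171056 - 32835 = 138221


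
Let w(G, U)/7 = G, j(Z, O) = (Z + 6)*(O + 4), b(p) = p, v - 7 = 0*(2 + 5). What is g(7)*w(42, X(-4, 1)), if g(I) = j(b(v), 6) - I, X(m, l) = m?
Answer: 36162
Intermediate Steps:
v = 7 (v = 7 + 0*(2 + 5) = 7 + 0*7 = 7 + 0 = 7)
j(Z, O) = (4 + O)*(6 + Z) (j(Z, O) = (6 + Z)*(4 + O) = (4 + O)*(6 + Z))
w(G, U) = 7*G
g(I) = 130 - I (g(I) = (24 + 4*7 + 6*6 + 6*7) - I = (24 + 28 + 36 + 42) - I = 130 - I)
g(7)*w(42, X(-4, 1)) = (130 - 1*7)*(7*42) = (130 - 7)*294 = 123*294 = 36162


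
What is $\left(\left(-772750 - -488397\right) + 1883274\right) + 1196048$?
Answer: $2794969$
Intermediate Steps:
$\left(\left(-772750 - -488397\right) + 1883274\right) + 1196048 = \left(\left(-772750 + 488397\right) + 1883274\right) + 1196048 = \left(-284353 + 1883274\right) + 1196048 = 1598921 + 1196048 = 2794969$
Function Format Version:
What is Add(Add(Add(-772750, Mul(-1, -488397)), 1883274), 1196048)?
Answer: 2794969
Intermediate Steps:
Add(Add(Add(-772750, Mul(-1, -488397)), 1883274), 1196048) = Add(Add(Add(-772750, 488397), 1883274), 1196048) = Add(Add(-284353, 1883274), 1196048) = Add(1598921, 1196048) = 2794969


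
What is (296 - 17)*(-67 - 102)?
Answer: -47151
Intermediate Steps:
(296 - 17)*(-67 - 102) = 279*(-169) = -47151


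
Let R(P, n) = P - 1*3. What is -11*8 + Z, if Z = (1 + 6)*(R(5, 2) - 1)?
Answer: -81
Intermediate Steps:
R(P, n) = -3 + P (R(P, n) = P - 3 = -3 + P)
Z = 7 (Z = (1 + 6)*((-3 + 5) - 1) = 7*(2 - 1) = 7*1 = 7)
-11*8 + Z = -11*8 + 7 = -88 + 7 = -81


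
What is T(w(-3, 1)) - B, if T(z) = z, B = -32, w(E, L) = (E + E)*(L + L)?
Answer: 20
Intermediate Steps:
w(E, L) = 4*E*L (w(E, L) = (2*E)*(2*L) = 4*E*L)
T(w(-3, 1)) - B = 4*(-3)*1 - 1*(-32) = -12 + 32 = 20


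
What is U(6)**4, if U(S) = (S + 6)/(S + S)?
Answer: 1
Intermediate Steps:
U(S) = (6 + S)/(2*S) (U(S) = (6 + S)/((2*S)) = (6 + S)*(1/(2*S)) = (6 + S)/(2*S))
U(6)**4 = ((1/2)*(6 + 6)/6)**4 = ((1/2)*(1/6)*12)**4 = 1**4 = 1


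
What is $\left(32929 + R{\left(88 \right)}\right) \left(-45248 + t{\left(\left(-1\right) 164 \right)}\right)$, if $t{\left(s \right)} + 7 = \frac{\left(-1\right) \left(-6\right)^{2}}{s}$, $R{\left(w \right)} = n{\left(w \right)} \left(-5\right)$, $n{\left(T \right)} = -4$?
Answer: $- \frac{61135090254}{41} \approx -1.4911 \cdot 10^{9}$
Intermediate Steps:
$R{\left(w \right)} = 20$ ($R{\left(w \right)} = \left(-4\right) \left(-5\right) = 20$)
$t{\left(s \right)} = -7 - \frac{36}{s}$ ($t{\left(s \right)} = -7 + \frac{\left(-1\right) \left(-6\right)^{2}}{s} = -7 + \frac{\left(-1\right) 36}{s} = -7 - \frac{36}{s}$)
$\left(32929 + R{\left(88 \right)}\right) \left(-45248 + t{\left(\left(-1\right) 164 \right)}\right) = \left(32929 + 20\right) \left(-45248 - \left(7 + \frac{36}{\left(-1\right) 164}\right)\right) = 32949 \left(-45248 - \left(7 + \frac{36}{-164}\right)\right) = 32949 \left(-45248 - \frac{278}{41}\right) = 32949 \left(- \frac{1855446}{41}\right) = - \frac{61135090254}{41}$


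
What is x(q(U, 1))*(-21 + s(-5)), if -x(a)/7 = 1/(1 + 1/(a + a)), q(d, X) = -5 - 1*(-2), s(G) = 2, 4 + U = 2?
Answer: 798/5 ≈ 159.60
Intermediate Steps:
U = -2 (U = -4 + 2 = -2)
q(d, X) = -3 (q(d, X) = -5 + 2 = -3)
x(a) = -7/(1 + 1/(2*a)) (x(a) = -7/(1 + 1/(a + a)) = -7/(1 + 1/(2*a)))
x(q(U, 1))*(-21 + s(-5)) = (-14*(-3)/(1 + 2*(-3)))*(-21 + 2) = -14*(-3)/(1 - 6)*(-19) = -14*(-3)/(-5)*(-19) = -14*(-3)*(-⅕)*(-19) = -42/5*(-19) = 798/5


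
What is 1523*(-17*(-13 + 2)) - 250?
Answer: 284551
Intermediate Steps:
1523*(-17*(-13 + 2)) - 250 = 1523*(-17*(-11)) - 250 = 1523*187 - 250 = 284801 - 250 = 284551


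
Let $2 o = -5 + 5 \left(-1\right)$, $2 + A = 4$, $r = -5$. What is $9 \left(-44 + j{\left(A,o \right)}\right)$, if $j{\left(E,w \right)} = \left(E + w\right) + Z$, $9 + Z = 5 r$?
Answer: $-729$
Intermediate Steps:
$A = 2$ ($A = -2 + 4 = 2$)
$Z = -34$ ($Z = -9 + 5 \left(-5\right) = -9 - 25 = -34$)
$o = -5$ ($o = \frac{-5 + 5 \left(-1\right)}{2} = \frac{-5 - 5}{2} = \frac{1}{2} \left(-10\right) = -5$)
$j{\left(E,w \right)} = -34 + E + w$ ($j{\left(E,w \right)} = \left(E + w\right) - 34 = -34 + E + w$)
$9 \left(-44 + j{\left(A,o \right)}\right) = 9 \left(-44 - 37\right) = 9 \left(-81\right) = -729$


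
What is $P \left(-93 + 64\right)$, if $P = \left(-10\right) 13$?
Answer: $3770$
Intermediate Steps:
$P = -130$
$P \left(-93 + 64\right) = - 130 \left(-93 + 64\right) = \left(-130\right) \left(-29\right) = 3770$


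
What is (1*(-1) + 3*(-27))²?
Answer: 6724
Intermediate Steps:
(1*(-1) + 3*(-27))² = (-1 - 81)² = (-82)² = 6724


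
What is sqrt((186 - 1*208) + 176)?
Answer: sqrt(154) ≈ 12.410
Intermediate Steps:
sqrt((186 - 1*208) + 176) = sqrt((186 - 208) + 176) = sqrt(-22 + 176) = sqrt(154)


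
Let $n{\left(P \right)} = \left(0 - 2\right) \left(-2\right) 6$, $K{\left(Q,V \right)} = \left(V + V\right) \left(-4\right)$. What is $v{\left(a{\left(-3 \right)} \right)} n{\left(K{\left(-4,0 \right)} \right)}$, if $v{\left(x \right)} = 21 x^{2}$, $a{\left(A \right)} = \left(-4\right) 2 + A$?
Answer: $60984$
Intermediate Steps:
$K{\left(Q,V \right)} = - 8 V$ ($K{\left(Q,V \right)} = 2 V \left(-4\right) = - 8 V$)
$a{\left(A \right)} = -8 + A$
$n{\left(P \right)} = 24$ ($n{\left(P \right)} = \left(0 - 2\right) \left(-2\right) 6 = \left(-2\right) \left(-2\right) 6 = 4 \cdot 6 = 24$)
$v{\left(a{\left(-3 \right)} \right)} n{\left(K{\left(-4,0 \right)} \right)} = 21 \left(-8 - 3\right)^{2} \cdot 24 = 21 \left(-11\right)^{2} \cdot 24 = 21 \cdot 121 \cdot 24 = 2541 \cdot 24 = 60984$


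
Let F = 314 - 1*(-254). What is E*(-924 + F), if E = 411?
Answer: -146316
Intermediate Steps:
F = 568 (F = 314 + 254 = 568)
E*(-924 + F) = 411*(-924 + 568) = 411*(-356) = -146316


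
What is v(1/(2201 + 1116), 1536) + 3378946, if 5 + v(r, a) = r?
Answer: 11207947298/3317 ≈ 3.3789e+6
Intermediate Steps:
v(r, a) = -5 + r
v(1/(2201 + 1116), 1536) + 3378946 = (-5 + 1/(2201 + 1116)) + 3378946 = (-5 + 1/3317) + 3378946 = -16584/3317 + 3378946 = 11207947298/3317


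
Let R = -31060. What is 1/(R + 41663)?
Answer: 1/10603 ≈ 9.4313e-5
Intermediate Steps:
1/(R + 41663) = 1/(-31060 + 41663) = 1/10603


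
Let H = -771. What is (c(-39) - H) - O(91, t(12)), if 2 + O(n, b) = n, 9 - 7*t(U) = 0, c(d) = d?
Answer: 643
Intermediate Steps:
t(U) = 9/7 (t(U) = 9/7 - ⅐*0 = 9/7 + 0 = 9/7)
O(n, b) = -2 + n
(c(-39) - H) - O(91, t(12)) = (-39 - 1*(-771)) - (-2 + 91) = (-39 + 771) - 1*89 = 732 - 89 = 643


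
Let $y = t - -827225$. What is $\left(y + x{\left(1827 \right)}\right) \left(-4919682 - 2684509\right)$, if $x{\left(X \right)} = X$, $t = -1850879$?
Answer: $7770167676957$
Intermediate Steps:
$y = -1023654$ ($y = -1850879 - -827225 = -1850879 + 827225 = -1023654$)
$\left(y + x{\left(1827 \right)}\right) \left(-4919682 - 2684509\right) = \left(-1023654 + 1827\right) \left(-4919682 - 2684509\right) = \left(-1021827\right) \left(-7604191\right) = 7770167676957$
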